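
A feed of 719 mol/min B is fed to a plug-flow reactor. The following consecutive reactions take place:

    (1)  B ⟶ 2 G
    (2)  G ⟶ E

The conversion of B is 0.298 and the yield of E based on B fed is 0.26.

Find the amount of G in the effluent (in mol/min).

242 mol/min

Conversion of B: B consumed = 1ξ₁ = 0.298 × 719 → ξ₁ = 214.3 mol/min.
Yield of E: 1ξ₂ / 719 = 0.26 → ξ₂ = 186.9 mol/min.
Outlet amounts (n = n₀ + Σ ν·ξ):
  B: 719 − 1(214.3) = 504.7
  G: 0 + 2(214.3) − 1(186.9) = 241.6
  E: 0 + 1(186.9) = 186.9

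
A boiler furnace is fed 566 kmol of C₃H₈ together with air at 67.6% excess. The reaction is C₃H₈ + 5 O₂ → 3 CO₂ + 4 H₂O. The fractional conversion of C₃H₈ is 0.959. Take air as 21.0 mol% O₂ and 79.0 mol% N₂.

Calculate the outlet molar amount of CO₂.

1630 kmol

Stoichiometric O₂ = 5 × 566 = 2830 kmol; O₂ fed = 2830 × 1.676 = 4743 kmol.
N₂ fed = 4743 × 79/21 = 17840 kmol.
Fuel reacted = 0.959 × 566 → ξ = 542.8 kmol.
Outlet (n = n₀ + ν ξ):
  C₃H₈: 566 − 1(542.8) = 23.21
  O₂: 4743 − 5(542.8) = 2029
  N₂: 17840 (inert)
  CO₂: 0 + 3(542.8) = 1628
  H₂O: 0 + 4(542.8) = 2171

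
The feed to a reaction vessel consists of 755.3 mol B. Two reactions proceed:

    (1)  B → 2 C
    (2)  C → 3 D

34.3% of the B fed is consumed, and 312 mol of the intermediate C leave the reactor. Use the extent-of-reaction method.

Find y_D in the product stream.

0.433

Conversion of B: B consumed = 1ξ₁ = 0.343 × 755.3 → ξ₁ = 259.1 mol.
C balance: n_C = 0 + 2ξ₁ − 1ξ₂ = 312 → ξ₂ = (2·259.1 − 312)/1 = 206.1 mol.
Outlet amounts (n = n₀ + Σ ν·ξ):
  B: 755.3 − 1(259.1) = 496.2
  C: 0 + 2(259.1) − 1(206.1) = 312
  D: 0 + 3(206.1) = 618.4
Total out = 1427 mol; y_D = 618.4 / 1427 = 0.4335.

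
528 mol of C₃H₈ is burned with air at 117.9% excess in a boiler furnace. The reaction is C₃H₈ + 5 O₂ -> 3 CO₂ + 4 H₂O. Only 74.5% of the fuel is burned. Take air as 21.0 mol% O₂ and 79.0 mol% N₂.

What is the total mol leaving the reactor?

28300 mol

Stoichiometric O₂ = 5 × 528 = 2640 mol; O₂ fed = 2640 × 2.179 = 5753 mol.
N₂ fed = 5753 × 79/21 = 21640 mol.
Fuel reacted = 0.745 × 528 → ξ = 393.4 mol.
Outlet (n = n₀ + ν ξ):
  C₃H₈: 528 − 1(393.4) = 134.6
  O₂: 5753 − 5(393.4) = 3786
  N₂: 21640 (inert)
  CO₂: 0 + 3(393.4) = 1180
  H₂O: 0 + 4(393.4) = 1573
Total out = 134.6 + 3786 + 21640 + 1180 + 1573 = 28310 mol.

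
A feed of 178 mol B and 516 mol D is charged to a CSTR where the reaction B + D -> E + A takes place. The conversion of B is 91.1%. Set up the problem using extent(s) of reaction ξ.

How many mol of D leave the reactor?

B reacted = 0.911 × 178 = 162.2 mol; ν_B = −1, so ξ = 162.2/1 = 162.2 mol.
Outlet amounts (n = n₀ + ν ξ):
  B: 178 − 1(162.2) = 15.84
  D: 516 − 1(162.2) = 353.8
  E: 0 + 1(162.2) = 162.2
  A: 0 + 1(162.2) = 162.2

354 mol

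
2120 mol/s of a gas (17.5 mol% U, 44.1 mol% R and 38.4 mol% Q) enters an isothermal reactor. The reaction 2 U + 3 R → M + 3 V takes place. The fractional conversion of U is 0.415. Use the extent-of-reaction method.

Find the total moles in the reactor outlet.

U reacted = 0.415 × 371 = 154 mol/s; ν_U = −2, so ξ = 154/2 = 76.98 mol/s.
Outlet amounts (n = n₀ + ν ξ):
  U: 371 − 2(76.98) = 217
  R: 934.9 − 3(76.98) = 704
  M: 0 + 1(76.98) = 76.98
  V: 0 + 3(76.98) = 230.9
  Q: 814.1 (inert)
Total out = 217 + 704 + 76.98 + 230.9 + 814.1 = 2043 mol/s.

2040 mol/s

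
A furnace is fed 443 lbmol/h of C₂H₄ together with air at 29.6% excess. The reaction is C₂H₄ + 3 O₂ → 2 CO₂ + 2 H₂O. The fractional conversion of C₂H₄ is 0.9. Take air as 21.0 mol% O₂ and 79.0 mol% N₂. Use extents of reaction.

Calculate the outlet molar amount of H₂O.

797 lbmol/h

Stoichiometric O₂ = 3 × 443 = 1329 lbmol/h; O₂ fed = 1329 × 1.296 = 1722 lbmol/h.
N₂ fed = 1722 × 79/21 = 6479 lbmol/h.
Fuel reacted = 0.9 × 443 → ξ = 398.7 lbmol/h.
Outlet (n = n₀ + ν ξ):
  C₂H₄: 443 − 1(398.7) = 44.3
  O₂: 1722 − 3(398.7) = 526.3
  N₂: 6479 (inert)
  CO₂: 0 + 2(398.7) = 797.4
  H₂O: 0 + 2(398.7) = 797.4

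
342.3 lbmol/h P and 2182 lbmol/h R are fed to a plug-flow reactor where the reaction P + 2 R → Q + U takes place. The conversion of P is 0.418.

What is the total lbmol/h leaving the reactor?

2380 lbmol/h

P reacted = 0.418 × 342.3 = 143.1 lbmol/h; ν_P = −1, so ξ = 143.1/1 = 143.1 lbmol/h.
Outlet amounts (n = n₀ + ν ξ):
  P: 342.3 − 1(143.1) = 199.2
  R: 2182 − 2(143.1) = 1896
  Q: 0 + 1(143.1) = 143.1
  U: 0 + 1(143.1) = 143.1
Total out = 199.2 + 1896 + 143.1 + 143.1 = 2381 lbmol/h.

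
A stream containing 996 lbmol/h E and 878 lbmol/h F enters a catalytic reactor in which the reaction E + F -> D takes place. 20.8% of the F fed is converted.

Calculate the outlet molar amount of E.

813 lbmol/h

F reacted = 0.208 × 878 = 182.6 lbmol/h; ν_F = −1, so ξ = 182.6/1 = 182.6 lbmol/h.
Outlet amounts (n = n₀ + ν ξ):
  E: 996 − 1(182.6) = 813.4
  F: 878 − 1(182.6) = 695.4
  D: 0 + 1(182.6) = 182.6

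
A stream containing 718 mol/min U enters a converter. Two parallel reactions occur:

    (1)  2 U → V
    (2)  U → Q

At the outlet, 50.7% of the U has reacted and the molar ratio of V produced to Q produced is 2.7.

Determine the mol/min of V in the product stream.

Conversion of U: U consumed = 0.507 × 718 = 364 mol/min = 2ξ₁ + 1ξ₂.
Selectivity: 1ξ₁ / (1ξ₂) = 2.7 → ξ₁ = 2.7 ξ₂.
Substitute: (2·2.7 + 1) ξ₂ = 364 → ξ₂ = 56.88 mol/min, ξ₁ = 153.6 mol/min.
Outlet amounts (n = n₀ + Σ ν·ξ):
  U: 718 − 2(153.6) − 1(56.88) = 354
  V: 0 + 1(153.6) = 153.6
  Q: 0 + 1(56.88) = 56.88

154 mol/min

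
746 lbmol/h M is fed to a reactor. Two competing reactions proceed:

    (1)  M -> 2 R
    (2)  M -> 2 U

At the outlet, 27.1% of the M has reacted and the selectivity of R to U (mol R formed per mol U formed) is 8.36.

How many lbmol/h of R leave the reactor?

Conversion of M: M consumed = 0.271 × 746 = 202.2 lbmol/h = 1ξ₁ + 1ξ₂.
Selectivity: 2ξ₁ / (2ξ₂) = 8.36 → ξ₁ = 8.36 ξ₂.
Substitute: (1·8.36 + 1) ξ₂ = 202.2 → ξ₂ = 21.6 lbmol/h, ξ₁ = 180.6 lbmol/h.
Outlet amounts (n = n₀ + Σ ν·ξ):
  M: 746 − 1(180.6) − 1(21.6) = 543.8
  R: 0 + 2(180.6) = 361.1
  U: 0 + 2(21.6) = 43.2

361 lbmol/h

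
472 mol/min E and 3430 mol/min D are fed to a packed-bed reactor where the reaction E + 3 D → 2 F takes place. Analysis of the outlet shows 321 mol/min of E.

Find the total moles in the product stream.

For E: n = n₀ − 1ξ → 321 = 472 − 1ξ, giving ξ = 151 mol/min.
Outlet amounts (n = n₀ + ν ξ):
  E: 472 − 1(151) = 321
  D: 3430 − 3(151) = 2977
  F: 0 + 2(151) = 302
Total out = 321 + 2977 + 302 = 3600 mol/min.

3600 mol/min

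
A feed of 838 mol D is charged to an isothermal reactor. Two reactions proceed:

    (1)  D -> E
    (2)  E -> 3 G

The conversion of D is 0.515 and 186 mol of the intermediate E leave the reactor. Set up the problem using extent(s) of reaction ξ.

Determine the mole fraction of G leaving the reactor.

Conversion of D: D consumed = 1ξ₁ = 0.515 × 838 → ξ₁ = 431.6 mol.
E balance: n_E = 0 + 1ξ₁ − 1ξ₂ = 186 → ξ₂ = (1·431.6 − 186)/1 = 245.6 mol.
Outlet amounts (n = n₀ + Σ ν·ξ):
  D: 838 − 1(431.6) = 406.4
  E: 0 + 1(431.6) − 1(245.6) = 186
  G: 0 + 3(245.6) = 736.7
Total out = 1329 mol; y_G = 736.7 / 1329 = 0.5543.

0.554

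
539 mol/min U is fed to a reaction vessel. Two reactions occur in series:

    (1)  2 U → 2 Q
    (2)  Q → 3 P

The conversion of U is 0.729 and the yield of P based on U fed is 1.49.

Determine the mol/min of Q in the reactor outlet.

125 mol/min

Conversion of U: U consumed = 2ξ₁ = 0.729 × 539 → ξ₁ = 196.5 mol/min.
Yield of P: 3ξ₂ / 539 = 1.49 → ξ₂ = 267.7 mol/min.
Outlet amounts (n = n₀ + Σ ν·ξ):
  U: 539 − 2(196.5) = 146.1
  Q: 0 + 2(196.5) − 1(267.7) = 125.2
  P: 0 + 3(267.7) = 803.1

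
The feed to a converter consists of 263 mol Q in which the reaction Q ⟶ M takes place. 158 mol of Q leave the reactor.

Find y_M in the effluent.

For Q: n = n₀ − 1ξ → 158 = 263 − 1ξ, giving ξ = 105 mol.
Outlet amounts (n = n₀ + ν ξ):
  Q: 263 − 1(105) = 158
  M: 0 + 1(105) = 105
Total out = 263 mol; y_M = 105 / 263 = 0.3992.

0.399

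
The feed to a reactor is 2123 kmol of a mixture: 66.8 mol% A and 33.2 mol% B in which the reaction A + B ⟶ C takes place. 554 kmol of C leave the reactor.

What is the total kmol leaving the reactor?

1570 kmol

For C: n = n₀ + 1ξ → 554 = 0 + 1ξ, giving ξ = 554 kmol.
Outlet amounts (n = n₀ + ν ξ):
  A: 1418 − 1(554) = 864.2
  B: 704.8 − 1(554) = 150.8
  C: 0 + 1(554) = 554
Total out = 864.2 + 150.8 + 554 = 1569 kmol.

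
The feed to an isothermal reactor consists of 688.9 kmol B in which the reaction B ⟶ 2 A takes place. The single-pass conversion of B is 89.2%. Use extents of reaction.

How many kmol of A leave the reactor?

1230 kmol

B reacted = 0.892 × 688.9 = 614.5 kmol; ν_B = −1, so ξ = 614.5/1 = 614.5 kmol.
Outlet amounts (n = n₀ + ν ξ):
  B: 688.9 − 1(614.5) = 74.4
  A: 0 + 2(614.5) = 1229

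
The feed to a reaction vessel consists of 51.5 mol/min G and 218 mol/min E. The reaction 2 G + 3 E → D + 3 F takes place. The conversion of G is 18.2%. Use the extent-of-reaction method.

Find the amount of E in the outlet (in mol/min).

G reacted = 0.182 × 51.5 = 9.373 mol/min; ν_G = −2, so ξ = 9.373/2 = 4.686 mol/min.
Outlet amounts (n = n₀ + ν ξ):
  G: 51.5 − 2(4.686) = 42.13
  E: 218 − 3(4.686) = 203.9
  D: 0 + 1(4.686) = 4.686
  F: 0 + 3(4.686) = 14.06

204 mol/min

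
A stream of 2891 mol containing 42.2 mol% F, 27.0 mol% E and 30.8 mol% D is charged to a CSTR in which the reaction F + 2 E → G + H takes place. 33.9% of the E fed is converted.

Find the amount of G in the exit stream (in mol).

132 mol

E reacted = 0.339 × 780.6 = 264.6 mol; ν_E = −2, so ξ = 264.6/2 = 132.3 mol.
Outlet amounts (n = n₀ + ν ξ):
  F: 1220 − 1(132.3) = 1088
  E: 780.6 − 2(132.3) = 516
  G: 0 + 1(132.3) = 132.3
  H: 0 + 1(132.3) = 132.3
  D: 890.4 (inert)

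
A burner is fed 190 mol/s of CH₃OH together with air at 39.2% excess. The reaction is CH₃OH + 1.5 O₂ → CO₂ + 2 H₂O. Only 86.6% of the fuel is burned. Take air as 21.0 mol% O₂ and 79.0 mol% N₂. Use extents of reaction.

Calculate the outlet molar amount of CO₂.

165 mol/s

Stoichiometric O₂ = 1.5 × 190 = 285 mol/s; O₂ fed = 285 × 1.392 = 396.7 mol/s.
N₂ fed = 396.7 × 79/21 = 1492 mol/s.
Fuel reacted = 0.866 × 190 → ξ = 164.5 mol/s.
Outlet (n = n₀ + ν ξ):
  CH₃OH: 190 − 1(164.5) = 25.46
  O₂: 396.7 − 1.5(164.5) = 149.9
  N₂: 1492 (inert)
  CO₂: 0 + 1(164.5) = 164.5
  H₂O: 0 + 2(164.5) = 329.1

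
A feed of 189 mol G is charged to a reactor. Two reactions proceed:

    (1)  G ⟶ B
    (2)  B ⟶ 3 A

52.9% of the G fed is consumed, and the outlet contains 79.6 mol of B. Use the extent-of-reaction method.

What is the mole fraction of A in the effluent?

0.266

Conversion of G: G consumed = 1ξ₁ = 0.529 × 189 → ξ₁ = 99.98 mol.
B balance: n_B = 0 + 1ξ₁ − 1ξ₂ = 79.6 → ξ₂ = (1·99.98 − 79.6)/1 = 20.38 mol.
Outlet amounts (n = n₀ + Σ ν·ξ):
  G: 189 − 1(99.98) = 89.02
  B: 0 + 1(99.98) − 1(20.38) = 79.6
  A: 0 + 3(20.38) = 61.14
Total out = 229.8 mol; y_A = 61.14 / 229.8 = 0.2661.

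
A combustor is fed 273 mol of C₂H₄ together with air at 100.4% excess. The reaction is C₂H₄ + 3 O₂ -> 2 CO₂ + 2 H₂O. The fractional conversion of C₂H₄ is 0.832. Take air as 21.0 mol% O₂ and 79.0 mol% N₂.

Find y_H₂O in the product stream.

0.0562

Stoichiometric O₂ = 3 × 273 = 819 mol; O₂ fed = 819 × 2.004 = 1641 mol.
N₂ fed = 1641 × 79/21 = 6174 mol.
Fuel reacted = 0.832 × 273 → ξ = 227.1 mol.
Outlet (n = n₀ + ν ξ):
  C₂H₄: 273 − 1(227.1) = 45.86
  O₂: 1641 − 3(227.1) = 959.9
  N₂: 6174 (inert)
  CO₂: 0 + 2(227.1) = 454.3
  H₂O: 0 + 2(227.1) = 454.3
Total out = 8089 mol; y_H₂O = 454.3 / 8089 = 0.05616.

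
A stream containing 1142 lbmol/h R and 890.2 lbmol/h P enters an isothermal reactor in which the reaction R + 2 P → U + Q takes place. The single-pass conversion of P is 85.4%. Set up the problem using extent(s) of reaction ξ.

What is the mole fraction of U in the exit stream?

P reacted = 0.854 × 890.2 = 760.2 lbmol/h; ν_P = −2, so ξ = 760.2/2 = 380.1 lbmol/h.
Outlet amounts (n = n₀ + ν ξ):
  R: 1142 − 1(380.1) = 761.9
  P: 890.2 − 2(380.1) = 130
  U: 0 + 1(380.1) = 380.1
  Q: 0 + 1(380.1) = 380.1
Total out = 1652 lbmol/h; y_U = 380.1 / 1652 = 0.2301.

0.23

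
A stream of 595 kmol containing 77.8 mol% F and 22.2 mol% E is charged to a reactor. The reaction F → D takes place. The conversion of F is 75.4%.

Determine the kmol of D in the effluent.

F reacted = 0.754 × 462.9 = 349 kmol; ν_F = −1, so ξ = 349/1 = 349 kmol.
Outlet amounts (n = n₀ + ν ξ):
  F: 462.9 − 1(349) = 113.9
  D: 0 + 1(349) = 349
  E: 132.1 (inert)

349 kmol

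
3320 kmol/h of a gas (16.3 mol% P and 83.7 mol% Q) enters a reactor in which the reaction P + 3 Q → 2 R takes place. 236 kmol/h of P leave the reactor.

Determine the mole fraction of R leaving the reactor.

0.225

For P: n = n₀ − 1ξ → 236 = 541.2 − 1ξ, giving ξ = 305.2 kmol/h.
Outlet amounts (n = n₀ + ν ξ):
  P: 541.2 − 1(305.2) = 236
  Q: 2779 − 3(305.2) = 1863
  R: 0 + 2(305.2) = 610.3
Total out = 2710 kmol/h; y_R = 610.3 / 2710 = 0.2252.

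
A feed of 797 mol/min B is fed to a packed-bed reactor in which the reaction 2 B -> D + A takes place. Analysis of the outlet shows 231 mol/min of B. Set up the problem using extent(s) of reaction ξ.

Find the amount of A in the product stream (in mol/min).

For B: n = n₀ − 2ξ → 231 = 797 − 2ξ, giving ξ = 283 mol/min.
Outlet amounts (n = n₀ + ν ξ):
  B: 797 − 2(283) = 231
  D: 0 + 1(283) = 283
  A: 0 + 1(283) = 283

283 mol/min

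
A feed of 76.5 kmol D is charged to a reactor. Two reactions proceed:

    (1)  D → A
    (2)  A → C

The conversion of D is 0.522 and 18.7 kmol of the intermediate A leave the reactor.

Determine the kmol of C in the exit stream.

21.2 kmol

Conversion of D: D consumed = 1ξ₁ = 0.522 × 76.5 → ξ₁ = 39.93 kmol.
A balance: n_A = 0 + 1ξ₁ − 1ξ₂ = 18.7 → ξ₂ = (1·39.93 − 18.7)/1 = 21.23 kmol.
Outlet amounts (n = n₀ + Σ ν·ξ):
  D: 76.5 − 1(39.93) = 36.57
  A: 0 + 1(39.93) − 1(21.23) = 18.7
  C: 0 + 1(21.23) = 21.23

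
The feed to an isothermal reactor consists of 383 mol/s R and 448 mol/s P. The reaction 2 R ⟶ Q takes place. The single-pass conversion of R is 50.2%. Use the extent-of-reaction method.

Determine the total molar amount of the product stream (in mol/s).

R reacted = 0.502 × 383 = 192.3 mol/s; ν_R = −2, so ξ = 192.3/2 = 96.13 mol/s.
Outlet amounts (n = n₀ + ν ξ):
  R: 383 − 2(96.13) = 190.7
  Q: 0 + 1(96.13) = 96.13
  P: 448 (inert)
Total out = 190.7 + 96.13 + 448 = 734.9 mol/s.

735 mol/s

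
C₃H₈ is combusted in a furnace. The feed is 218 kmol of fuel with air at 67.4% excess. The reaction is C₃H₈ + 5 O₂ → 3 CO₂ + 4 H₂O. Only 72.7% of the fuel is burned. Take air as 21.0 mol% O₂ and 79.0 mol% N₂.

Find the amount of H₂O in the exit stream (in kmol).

634 kmol

Stoichiometric O₂ = 5 × 218 = 1090 kmol; O₂ fed = 1090 × 1.674 = 1825 kmol.
N₂ fed = 1825 × 79/21 = 6864 kmol.
Fuel reacted = 0.727 × 218 → ξ = 158.5 kmol.
Outlet (n = n₀ + ν ξ):
  C₃H₈: 218 − 1(158.5) = 59.51
  O₂: 1825 − 5(158.5) = 1032
  N₂: 6864 (inert)
  CO₂: 0 + 3(158.5) = 475.5
  H₂O: 0 + 4(158.5) = 633.9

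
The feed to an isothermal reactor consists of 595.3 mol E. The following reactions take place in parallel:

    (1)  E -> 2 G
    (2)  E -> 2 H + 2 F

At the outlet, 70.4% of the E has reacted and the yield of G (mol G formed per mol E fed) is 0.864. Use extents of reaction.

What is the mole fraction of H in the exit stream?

0.242

Yield of G: 2ξ₁ / 595.3 = 0.864 → ξ₁ = 257.2 mol.
Conversion of E: 1ξ₁ + 1ξ₂ = 0.704 × 595.3 = 419.1 → ξ₂ = 161.9 mol.
Outlet amounts (n = n₀ + Σ ν·ξ):
  E: 595.3 − 1(257.2) − 1(161.9) = 176.2
  G: 0 + 2(257.2) = 514.3
  H: 0 + 2(161.9) = 323.8
  F: 0 + 2(161.9) = 323.8
Total out = 1338 mol; y_H = 323.8 / 1338 = 0.242.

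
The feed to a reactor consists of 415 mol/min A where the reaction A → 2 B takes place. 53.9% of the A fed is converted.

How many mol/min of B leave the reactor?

447 mol/min

A reacted = 0.539 × 415 = 223.7 mol/min; ν_A = −1, so ξ = 223.7/1 = 223.7 mol/min.
Outlet amounts (n = n₀ + ν ξ):
  A: 415 − 1(223.7) = 191.3
  B: 0 + 2(223.7) = 447.4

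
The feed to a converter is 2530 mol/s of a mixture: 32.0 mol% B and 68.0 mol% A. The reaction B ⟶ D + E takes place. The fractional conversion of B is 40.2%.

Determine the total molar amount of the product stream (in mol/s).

2860 mol/s

B reacted = 0.402 × 809.6 = 325.5 mol/s; ν_B = −1, so ξ = 325.5/1 = 325.5 mol/s.
Outlet amounts (n = n₀ + ν ξ):
  B: 809.6 − 1(325.5) = 484.1
  D: 0 + 1(325.5) = 325.5
  E: 0 + 1(325.5) = 325.5
  A: 1720 (inert)
Total out = 484.1 + 325.5 + 325.5 + 1720 = 2855 mol/s.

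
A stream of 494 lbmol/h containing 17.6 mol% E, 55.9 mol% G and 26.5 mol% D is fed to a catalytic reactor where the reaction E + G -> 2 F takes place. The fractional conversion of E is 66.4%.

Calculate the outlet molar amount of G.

E reacted = 0.664 × 86.94 = 57.73 lbmol/h; ν_E = −1, so ξ = 57.73/1 = 57.73 lbmol/h.
Outlet amounts (n = n₀ + ν ξ):
  E: 86.94 − 1(57.73) = 29.21
  G: 276.1 − 1(57.73) = 218.4
  F: 0 + 2(57.73) = 115.5
  D: 130.9 (inert)

218 lbmol/h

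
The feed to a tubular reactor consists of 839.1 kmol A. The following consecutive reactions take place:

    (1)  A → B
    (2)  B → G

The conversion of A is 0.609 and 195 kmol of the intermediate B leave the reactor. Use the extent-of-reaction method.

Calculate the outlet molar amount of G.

Conversion of A: A consumed = 1ξ₁ = 0.609 × 839.1 → ξ₁ = 511 kmol.
B balance: n_B = 0 + 1ξ₁ − 1ξ₂ = 195 → ξ₂ = (1·511 − 195)/1 = 316 kmol.
Outlet amounts (n = n₀ + Σ ν·ξ):
  A: 839.1 − 1(511) = 328.1
  B: 0 + 1(511) − 1(316) = 195
  G: 0 + 1(316) = 316

316 kmol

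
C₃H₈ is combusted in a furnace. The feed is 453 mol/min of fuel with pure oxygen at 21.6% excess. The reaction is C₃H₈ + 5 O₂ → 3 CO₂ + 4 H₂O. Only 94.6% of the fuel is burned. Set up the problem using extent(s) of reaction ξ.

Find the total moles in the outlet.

3640 mol/min

Stoichiometric O₂ = 5 × 453 = 2265 mol/min; O₂ fed = 2265 × 1.216 = 2754 mol/min.
Fuel reacted = 0.946 × 453 → ξ = 428.5 mol/min.
Outlet (n = n₀ + ν ξ):
  C₃H₈: 453 − 1(428.5) = 24.46
  O₂: 2754 − 5(428.5) = 611.6
  CO₂: 0 + 3(428.5) = 1286
  H₂O: 0 + 4(428.5) = 1714
Total out = 24.46 + 611.6 + 1286 + 1714 = 3636 mol/min.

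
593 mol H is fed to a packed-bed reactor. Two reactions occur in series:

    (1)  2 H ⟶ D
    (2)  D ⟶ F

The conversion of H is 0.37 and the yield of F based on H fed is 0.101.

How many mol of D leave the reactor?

49.8 mol

Conversion of H: H consumed = 2ξ₁ = 0.37 × 593 → ξ₁ = 109.7 mol.
Yield of F: 1ξ₂ / 593 = 0.101 → ξ₂ = 59.89 mol.
Outlet amounts (n = n₀ + Σ ν·ξ):
  H: 593 − 2(109.7) = 373.6
  D: 0 + 1(109.7) − 1(59.89) = 49.81
  F: 0 + 1(59.89) = 59.89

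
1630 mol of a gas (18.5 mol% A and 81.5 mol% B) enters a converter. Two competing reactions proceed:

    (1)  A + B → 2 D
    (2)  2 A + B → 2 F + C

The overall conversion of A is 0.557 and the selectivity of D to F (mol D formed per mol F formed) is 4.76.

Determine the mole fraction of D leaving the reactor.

0.145

Conversion of A: A consumed = 0.557 × 301.6 = 168 mol = 1ξ₁ + 2ξ₂.
Selectivity: 2ξ₁ / (2ξ₂) = 4.76 → ξ₁ = 4.76 ξ₂.
Substitute: (1·4.76 + 2) ξ₂ = 168 → ξ₂ = 24.85 mol, ξ₁ = 118.3 mol.
Outlet amounts (n = n₀ + Σ ν·ξ):
  A: 301.6 − 1(118.3) − 2(24.85) = 133.6
  B: 1328 − 1(118.3) − 1(24.85) = 1185
  D: 0 + 2(118.3) = 236.5
  F: 0 + 2(24.85) = 49.69
  C: 0 + 1(24.85) = 24.85
Total out = 1630 mol; y_D = 236.5 / 1630 = 0.1451.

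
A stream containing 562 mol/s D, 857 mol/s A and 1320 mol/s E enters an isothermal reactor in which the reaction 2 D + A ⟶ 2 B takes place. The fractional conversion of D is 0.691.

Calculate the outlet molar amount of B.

388 mol/s

D reacted = 0.691 × 562 = 388.3 mol/s; ν_D = −2, so ξ = 388.3/2 = 194.2 mol/s.
Outlet amounts (n = n₀ + ν ξ):
  D: 562 − 2(194.2) = 173.7
  A: 857 − 1(194.2) = 662.8
  B: 0 + 2(194.2) = 388.3
  E: 1320 (inert)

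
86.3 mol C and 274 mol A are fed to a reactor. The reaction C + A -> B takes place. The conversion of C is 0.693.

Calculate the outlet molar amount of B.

C reacted = 0.693 × 86.3 = 59.81 mol; ν_C = −1, so ξ = 59.81/1 = 59.81 mol.
Outlet amounts (n = n₀ + ν ξ):
  C: 86.3 − 1(59.81) = 26.49
  A: 274 − 1(59.81) = 214.2
  B: 0 + 1(59.81) = 59.81

59.8 mol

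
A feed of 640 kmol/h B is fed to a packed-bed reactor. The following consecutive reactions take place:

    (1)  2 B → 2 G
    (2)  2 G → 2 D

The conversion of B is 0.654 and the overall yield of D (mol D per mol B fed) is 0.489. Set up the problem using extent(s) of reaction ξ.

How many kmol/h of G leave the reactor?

106 kmol/h

Conversion of B: B consumed = 2ξ₁ = 0.654 × 640 → ξ₁ = 209.3 kmol/h.
Yield of D: 2ξ₂ / 640 = 0.489 → ξ₂ = 156.5 kmol/h.
Outlet amounts (n = n₀ + Σ ν·ξ):
  B: 640 − 2(209.3) = 221.4
  G: 0 + 2(209.3) − 2(156.5) = 105.6
  D: 0 + 2(156.5) = 313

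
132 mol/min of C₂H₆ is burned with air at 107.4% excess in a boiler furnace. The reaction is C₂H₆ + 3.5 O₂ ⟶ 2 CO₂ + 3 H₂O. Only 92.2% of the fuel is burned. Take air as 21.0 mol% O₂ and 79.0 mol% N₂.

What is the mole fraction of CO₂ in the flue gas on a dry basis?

0.0554

Stoichiometric O₂ = 3.5 × 132 = 462 mol/min; O₂ fed = 462 × 2.074 = 958.2 mol/min.
N₂ fed = 958.2 × 79/21 = 3605 mol/min.
Fuel reacted = 0.922 × 132 → ξ = 121.7 mol/min.
Outlet (n = n₀ + ν ξ):
  C₂H₆: 132 − 1(121.7) = 10.3
  O₂: 958.2 − 3.5(121.7) = 532.2
  N₂: 3605 (inert)
  CO₂: 0 + 2(121.7) = 243.4
  H₂O: 0 + 3(121.7) = 365.1
Dry total = 4391 mol/min; y_CO₂ (dry) = 243.4 / 4391 = 0.05544.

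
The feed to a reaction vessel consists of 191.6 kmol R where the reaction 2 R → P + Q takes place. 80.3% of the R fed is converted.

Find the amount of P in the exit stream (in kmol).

R reacted = 0.803 × 191.6 = 153.9 kmol; ν_R = −2, so ξ = 153.9/2 = 76.93 kmol.
Outlet amounts (n = n₀ + ν ξ):
  R: 191.6 − 2(76.93) = 37.75
  P: 0 + 1(76.93) = 76.93
  Q: 0 + 1(76.93) = 76.93

76.9 kmol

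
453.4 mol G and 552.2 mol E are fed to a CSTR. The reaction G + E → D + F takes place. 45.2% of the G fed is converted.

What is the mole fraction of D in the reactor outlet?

G reacted = 0.452 × 453.4 = 204.9 mol; ν_G = −1, so ξ = 204.9/1 = 204.9 mol.
Outlet amounts (n = n₀ + ν ξ):
  G: 453.4 − 1(204.9) = 248.5
  E: 552.2 − 1(204.9) = 347.3
  D: 0 + 1(204.9) = 204.9
  F: 0 + 1(204.9) = 204.9
Total out = 1006 mol; y_D = 204.9 / 1006 = 0.2038.

0.204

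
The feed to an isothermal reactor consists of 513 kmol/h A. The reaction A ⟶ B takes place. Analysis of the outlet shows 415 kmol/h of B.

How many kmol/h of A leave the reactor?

98 kmol/h

For B: n = n₀ + 1ξ → 415 = 0 + 1ξ, giving ξ = 415 kmol/h.
Outlet amounts (n = n₀ + ν ξ):
  A: 513 − 1(415) = 98
  B: 0 + 1(415) = 415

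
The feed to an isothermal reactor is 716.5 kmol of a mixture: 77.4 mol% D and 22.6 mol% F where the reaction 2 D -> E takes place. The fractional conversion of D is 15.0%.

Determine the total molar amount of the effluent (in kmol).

675 kmol

D reacted = 0.15 × 554.6 = 83.19 kmol; ν_D = −2, so ξ = 83.19/2 = 41.59 kmol.
Outlet amounts (n = n₀ + ν ξ):
  D: 554.6 − 2(41.59) = 471.4
  E: 0 + 1(41.59) = 41.59
  F: 161.9 (inert)
Total out = 471.4 + 41.59 + 161.9 = 674.9 kmol.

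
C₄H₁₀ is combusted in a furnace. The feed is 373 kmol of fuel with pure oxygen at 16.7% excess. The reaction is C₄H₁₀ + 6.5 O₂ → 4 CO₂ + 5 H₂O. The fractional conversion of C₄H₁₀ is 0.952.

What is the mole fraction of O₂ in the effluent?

0.14

Stoichiometric O₂ = 6.5 × 373 = 2424 kmol; O₂ fed = 2424 × 1.167 = 2829 kmol.
Fuel reacted = 0.952 × 373 → ξ = 355.1 kmol.
Outlet (n = n₀ + ν ξ):
  C₄H₁₀: 373 − 1(355.1) = 17.9
  O₂: 2829 − 6.5(355.1) = 521.3
  CO₂: 0 + 4(355.1) = 1420
  H₂O: 0 + 5(355.1) = 1775
Total out = 3735 kmol; y_O₂ = 521.3 / 3735 = 0.1396.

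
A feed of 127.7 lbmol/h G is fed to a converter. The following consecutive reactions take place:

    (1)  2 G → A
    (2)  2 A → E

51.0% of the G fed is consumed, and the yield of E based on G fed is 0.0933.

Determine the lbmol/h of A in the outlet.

8.73 lbmol/h

Conversion of G: G consumed = 2ξ₁ = 0.51 × 127.7 → ξ₁ = 32.56 lbmol/h.
Yield of E: 1ξ₂ / 127.7 = 0.0933 → ξ₂ = 11.91 lbmol/h.
Outlet amounts (n = n₀ + Σ ν·ξ):
  G: 127.7 − 2(32.56) = 62.57
  A: 0 + 1(32.56) − 2(11.91) = 8.735
  E: 0 + 1(11.91) = 11.91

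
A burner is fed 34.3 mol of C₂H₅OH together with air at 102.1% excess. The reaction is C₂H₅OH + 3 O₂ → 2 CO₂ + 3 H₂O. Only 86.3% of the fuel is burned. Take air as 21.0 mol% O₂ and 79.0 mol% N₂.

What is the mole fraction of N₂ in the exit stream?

Stoichiometric O₂ = 3 × 34.3 = 102.9 mol; O₂ fed = 102.9 × 2.021 = 208 mol.
N₂ fed = 208 × 79/21 = 782.3 mol.
Fuel reacted = 0.863 × 34.3 → ξ = 29.6 mol.
Outlet (n = n₀ + ν ξ):
  C₂H₅OH: 34.3 − 1(29.6) = 4.699
  O₂: 208 − 3(29.6) = 119.2
  N₂: 782.3 (inert)
  CO₂: 0 + 2(29.6) = 59.2
  H₂O: 0 + 3(29.6) = 88.8
Total out = 1054 mol; y_N₂ = 782.3 / 1054 = 0.7421.

0.742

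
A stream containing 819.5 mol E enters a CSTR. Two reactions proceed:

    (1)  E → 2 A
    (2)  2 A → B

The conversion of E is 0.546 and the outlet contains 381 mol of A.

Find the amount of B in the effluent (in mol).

Conversion of E: E consumed = 1ξ₁ = 0.546 × 819.5 → ξ₁ = 447.4 mol.
A balance: n_A = 0 + 2ξ₁ − 2ξ₂ = 381 → ξ₂ = (2·447.4 − 381)/2 = 256.9 mol.
Outlet amounts (n = n₀ + Σ ν·ξ):
  E: 819.5 − 1(447.4) = 372.1
  A: 0 + 2(447.4) − 2(256.9) = 381
  B: 0 + 1(256.9) = 256.9

257 mol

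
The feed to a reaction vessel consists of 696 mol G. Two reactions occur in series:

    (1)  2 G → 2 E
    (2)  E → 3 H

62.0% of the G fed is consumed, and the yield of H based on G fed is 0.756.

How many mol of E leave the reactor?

256 mol

Conversion of G: G consumed = 2ξ₁ = 0.62 × 696 → ξ₁ = 215.8 mol.
Yield of H: 3ξ₂ / 696 = 0.756 → ξ₂ = 175.4 mol.
Outlet amounts (n = n₀ + Σ ν·ξ):
  G: 696 − 2(215.8) = 264.5
  E: 0 + 2(215.8) − 1(175.4) = 256.1
  H: 0 + 3(175.4) = 526.2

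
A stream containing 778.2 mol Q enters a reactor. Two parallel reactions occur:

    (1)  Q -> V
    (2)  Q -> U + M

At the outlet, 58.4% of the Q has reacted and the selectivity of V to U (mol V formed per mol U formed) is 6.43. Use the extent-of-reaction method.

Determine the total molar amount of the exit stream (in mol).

Conversion of Q: Q consumed = 0.584 × 778.2 = 454.5 mol = 1ξ₁ + 1ξ₂.
Selectivity: 1ξ₁ / (1ξ₂) = 6.43 → ξ₁ = 6.43 ξ₂.
Substitute: (1·6.43 + 1) ξ₂ = 454.5 → ξ₂ = 61.17 mol, ξ₁ = 393.3 mol.
Outlet amounts (n = n₀ + Σ ν·ξ):
  Q: 778.2 − 1(393.3) − 1(61.17) = 323.7
  V: 0 + 1(393.3) = 393.3
  U: 0 + 1(61.17) = 61.17
  M: 0 + 1(61.17) = 61.17
Total out = 323.7 + 393.3 + 61.17 + 61.17 = 839.4 mol.

839 mol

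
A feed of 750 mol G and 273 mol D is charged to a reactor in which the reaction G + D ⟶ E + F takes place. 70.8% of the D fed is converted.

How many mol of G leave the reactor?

D reacted = 0.708 × 273 = 193.3 mol; ν_D = −1, so ξ = 193.3/1 = 193.3 mol.
Outlet amounts (n = n₀ + ν ξ):
  G: 750 − 1(193.3) = 556.7
  D: 273 − 1(193.3) = 79.72
  E: 0 + 1(193.3) = 193.3
  F: 0 + 1(193.3) = 193.3

557 mol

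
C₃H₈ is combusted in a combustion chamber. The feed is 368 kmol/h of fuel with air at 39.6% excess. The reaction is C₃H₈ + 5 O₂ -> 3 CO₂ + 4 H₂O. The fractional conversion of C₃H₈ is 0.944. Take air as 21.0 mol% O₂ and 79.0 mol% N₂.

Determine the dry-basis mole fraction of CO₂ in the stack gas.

0.0902

Stoichiometric O₂ = 5 × 368 = 1840 kmol/h; O₂ fed = 1840 × 1.396 = 2569 kmol/h.
N₂ fed = 2569 × 79/21 = 9663 kmol/h.
Fuel reacted = 0.944 × 368 → ξ = 347.4 kmol/h.
Outlet (n = n₀ + ν ξ):
  C₃H₈: 368 − 1(347.4) = 20.61
  O₂: 2569 − 5(347.4) = 831.7
  N₂: 9663 (inert)
  CO₂: 0 + 3(347.4) = 1042
  H₂O: 0 + 4(347.4) = 1390
Dry total = 11560 kmol/h; y_CO₂ (dry) = 1042 / 11560 = 0.09017.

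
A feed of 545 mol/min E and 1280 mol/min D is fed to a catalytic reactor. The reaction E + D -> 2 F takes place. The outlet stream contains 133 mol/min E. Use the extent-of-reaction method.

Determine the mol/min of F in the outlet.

For E: n = n₀ − 1ξ → 133 = 545 − 1ξ, giving ξ = 412 mol/min.
Outlet amounts (n = n₀ + ν ξ):
  E: 545 − 1(412) = 133
  D: 1280 − 1(412) = 868
  F: 0 + 2(412) = 824

824 mol/min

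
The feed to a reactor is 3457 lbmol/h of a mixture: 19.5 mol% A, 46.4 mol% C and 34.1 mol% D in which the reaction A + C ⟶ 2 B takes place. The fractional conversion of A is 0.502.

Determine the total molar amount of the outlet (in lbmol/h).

A reacted = 0.502 × 674.1 = 338.4 lbmol/h; ν_A = −1, so ξ = 338.4/1 = 338.4 lbmol/h.
Outlet amounts (n = n₀ + ν ξ):
  A: 674.1 − 1(338.4) = 335.7
  C: 1604 − 1(338.4) = 1266
  B: 0 + 2(338.4) = 676.8
  D: 1179 (inert)
Total out = 335.7 + 1266 + 676.8 + 1179 = 3457 lbmol/h.

3460 lbmol/h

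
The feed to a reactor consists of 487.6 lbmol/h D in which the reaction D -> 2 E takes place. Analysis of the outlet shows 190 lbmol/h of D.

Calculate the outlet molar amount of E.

For D: n = n₀ − 1ξ → 190 = 487.6 − 1ξ, giving ξ = 297.6 lbmol/h.
Outlet amounts (n = n₀ + ν ξ):
  D: 487.6 − 1(297.6) = 190
  E: 0 + 2(297.6) = 595.2

595 lbmol/h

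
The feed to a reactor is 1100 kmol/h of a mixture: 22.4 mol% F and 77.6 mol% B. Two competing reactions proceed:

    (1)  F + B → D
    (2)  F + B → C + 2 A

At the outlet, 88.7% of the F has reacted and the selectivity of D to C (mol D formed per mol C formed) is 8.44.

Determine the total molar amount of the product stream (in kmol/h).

928 kmol/h

Conversion of F: F consumed = 0.887 × 246.4 = 218.6 kmol/h = 1ξ₁ + 1ξ₂.
Selectivity: 1ξ₁ / (1ξ₂) = 8.44 → ξ₁ = 8.44 ξ₂.
Substitute: (1·8.44 + 1) ξ₂ = 218.6 → ξ₂ = 23.15 kmol/h, ξ₁ = 195.4 kmol/h.
Outlet amounts (n = n₀ + Σ ν·ξ):
  F: 246.4 − 1(195.4) − 1(23.15) = 27.84
  B: 853.6 − 1(195.4) − 1(23.15) = 635
  D: 0 + 1(195.4) = 195.4
  C: 0 + 1(23.15) = 23.15
  A: 0 + 2(23.15) = 46.3
Total out = 27.84 + 635 + 195.4 + 23.15 + 46.3 = 927.7 kmol/h.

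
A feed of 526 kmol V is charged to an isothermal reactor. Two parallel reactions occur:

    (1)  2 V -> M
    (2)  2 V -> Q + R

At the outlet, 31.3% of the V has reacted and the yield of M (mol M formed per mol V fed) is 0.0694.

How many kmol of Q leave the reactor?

45.8 kmol

Yield of M: 1ξ₁ / 526 = 0.0694 → ξ₁ = 36.5 kmol.
Conversion of V: 2ξ₁ + 2ξ₂ = 0.313 × 526 = 164.6 → ξ₂ = 45.81 kmol.
Outlet amounts (n = n₀ + Σ ν·ξ):
  V: 526 − 2(36.5) − 2(45.81) = 361.4
  M: 0 + 1(36.5) = 36.5
  Q: 0 + 1(45.81) = 45.81
  R: 0 + 1(45.81) = 45.81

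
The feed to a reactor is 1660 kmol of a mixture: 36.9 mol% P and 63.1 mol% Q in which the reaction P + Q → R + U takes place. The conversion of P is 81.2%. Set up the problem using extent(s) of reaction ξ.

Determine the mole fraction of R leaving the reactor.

P reacted = 0.812 × 612.5 = 497.4 kmol; ν_P = −1, so ξ = 497.4/1 = 497.4 kmol.
Outlet amounts (n = n₀ + ν ξ):
  P: 612.5 − 1(497.4) = 115.2
  Q: 1047 − 1(497.4) = 550.1
  R: 0 + 1(497.4) = 497.4
  U: 0 + 1(497.4) = 497.4
Total out = 1660 kmol; y_R = 497.4 / 1660 = 0.2996.

0.3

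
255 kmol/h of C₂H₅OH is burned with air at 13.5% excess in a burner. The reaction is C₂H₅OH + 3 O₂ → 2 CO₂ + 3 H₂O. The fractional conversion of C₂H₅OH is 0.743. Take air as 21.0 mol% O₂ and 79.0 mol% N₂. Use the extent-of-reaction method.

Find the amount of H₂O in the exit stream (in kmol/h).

Stoichiometric O₂ = 3 × 255 = 765 kmol/h; O₂ fed = 765 × 1.135 = 868.3 kmol/h.
N₂ fed = 868.3 × 79/21 = 3266 kmol/h.
Fuel reacted = 0.743 × 255 → ξ = 189.5 kmol/h.
Outlet (n = n₀ + ν ξ):
  C₂H₅OH: 255 − 1(189.5) = 65.53
  O₂: 868.3 − 3(189.5) = 299.9
  N₂: 3266 (inert)
  CO₂: 0 + 2(189.5) = 378.9
  H₂O: 0 + 3(189.5) = 568.4

568 kmol/h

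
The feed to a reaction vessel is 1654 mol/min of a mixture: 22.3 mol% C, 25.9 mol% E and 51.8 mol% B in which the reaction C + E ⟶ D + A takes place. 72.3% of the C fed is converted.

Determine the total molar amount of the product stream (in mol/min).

1650 mol/min

C reacted = 0.723 × 368.8 = 266.7 mol/min; ν_C = −1, so ξ = 266.7/1 = 266.7 mol/min.
Outlet amounts (n = n₀ + ν ξ):
  C: 368.8 − 1(266.7) = 102.2
  E: 428.4 − 1(266.7) = 161.7
  D: 0 + 1(266.7) = 266.7
  A: 0 + 1(266.7) = 266.7
  B: 856.8 (inert)
Total out = 102.2 + 161.7 + 266.7 + 266.7 + 856.8 = 1654 mol/min.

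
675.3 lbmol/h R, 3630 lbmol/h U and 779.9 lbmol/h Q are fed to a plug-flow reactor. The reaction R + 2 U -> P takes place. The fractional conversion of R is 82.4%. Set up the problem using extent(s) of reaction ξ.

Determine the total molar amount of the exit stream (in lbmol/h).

R reacted = 0.824 × 675.3 = 556.4 lbmol/h; ν_R = −1, so ξ = 556.4/1 = 556.4 lbmol/h.
Outlet amounts (n = n₀ + ν ξ):
  R: 675.3 − 1(556.4) = 118.9
  U: 3630 − 2(556.4) = 2517
  P: 0 + 1(556.4) = 556.4
  Q: 779.9 (inert)
Total out = 118.9 + 2517 + 556.4 + 779.9 = 3972 lbmol/h.

3970 lbmol/h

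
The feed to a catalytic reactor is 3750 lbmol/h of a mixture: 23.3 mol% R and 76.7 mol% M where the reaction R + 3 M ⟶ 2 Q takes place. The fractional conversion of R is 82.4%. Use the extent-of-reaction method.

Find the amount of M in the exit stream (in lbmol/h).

R reacted = 0.824 × 873.8 = 720 lbmol/h; ν_R = −1, so ξ = 720/1 = 720 lbmol/h.
Outlet amounts (n = n₀ + ν ξ):
  R: 873.8 − 1(720) = 153.8
  M: 2876 − 3(720) = 716.3
  Q: 0 + 2(720) = 1440

716 lbmol/h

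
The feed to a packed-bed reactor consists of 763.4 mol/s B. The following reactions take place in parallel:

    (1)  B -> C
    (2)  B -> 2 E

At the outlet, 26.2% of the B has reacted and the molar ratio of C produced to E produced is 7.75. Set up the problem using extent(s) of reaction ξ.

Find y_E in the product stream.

0.0313

Conversion of B: B consumed = 0.262 × 763.4 = 200 mol/s = 1ξ₁ + 1ξ₂.
Selectivity: 1ξ₁ / (2ξ₂) = 7.75 → ξ₁ = 15.5 ξ₂.
Substitute: (1·15.5 + 1) ξ₂ = 200 → ξ₂ = 12.12 mol/s, ξ₁ = 187.9 mol/s.
Outlet amounts (n = n₀ + Σ ν·ξ):
  B: 763.4 − 1(187.9) − 1(12.12) = 563.4
  C: 0 + 1(187.9) = 187.9
  E: 0 + 2(12.12) = 24.24
Total out = 775.5 mol/s; y_E = 24.24 / 775.5 = 0.03126.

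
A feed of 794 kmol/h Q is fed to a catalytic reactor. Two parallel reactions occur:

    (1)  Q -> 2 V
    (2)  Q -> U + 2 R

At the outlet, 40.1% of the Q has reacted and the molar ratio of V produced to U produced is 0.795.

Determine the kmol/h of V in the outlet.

181 kmol/h

Conversion of Q: Q consumed = 0.401 × 794 = 318.4 kmol/h = 1ξ₁ + 1ξ₂.
Selectivity: 2ξ₁ / (1ξ₂) = 0.795 → ξ₁ = 0.3975 ξ₂.
Substitute: (1·0.3975 + 1) ξ₂ = 318.4 → ξ₂ = 227.8 kmol/h, ξ₁ = 90.56 kmol/h.
Outlet amounts (n = n₀ + Σ ν·ξ):
  Q: 794 − 1(90.56) − 1(227.8) = 475.6
  V: 0 + 2(90.56) = 181.1
  U: 0 + 1(227.8) = 227.8
  R: 0 + 2(227.8) = 455.7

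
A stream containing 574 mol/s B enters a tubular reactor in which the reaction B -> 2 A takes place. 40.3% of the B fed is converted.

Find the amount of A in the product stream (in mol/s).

463 mol/s

B reacted = 0.403 × 574 = 231.3 mol/s; ν_B = −1, so ξ = 231.3/1 = 231.3 mol/s.
Outlet amounts (n = n₀ + ν ξ):
  B: 574 − 1(231.3) = 342.7
  A: 0 + 2(231.3) = 462.6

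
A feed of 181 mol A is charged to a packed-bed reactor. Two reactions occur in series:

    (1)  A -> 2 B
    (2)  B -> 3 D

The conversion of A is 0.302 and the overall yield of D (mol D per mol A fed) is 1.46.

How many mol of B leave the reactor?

21.2 mol

Conversion of A: A consumed = 1ξ₁ = 0.302 × 181 → ξ₁ = 54.66 mol.
Yield of D: 3ξ₂ / 181 = 1.46 → ξ₂ = 88.09 mol.
Outlet amounts (n = n₀ + Σ ν·ξ):
  A: 181 − 1(54.66) = 126.3
  B: 0 + 2(54.66) − 1(88.09) = 21.24
  D: 0 + 3(88.09) = 264.3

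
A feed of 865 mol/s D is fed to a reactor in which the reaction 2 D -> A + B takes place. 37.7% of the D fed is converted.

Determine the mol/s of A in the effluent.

D reacted = 0.377 × 865 = 326.1 mol/s; ν_D = −2, so ξ = 326.1/2 = 163.1 mol/s.
Outlet amounts (n = n₀ + ν ξ):
  D: 865 − 2(163.1) = 538.9
  A: 0 + 1(163.1) = 163.1
  B: 0 + 1(163.1) = 163.1

163 mol/s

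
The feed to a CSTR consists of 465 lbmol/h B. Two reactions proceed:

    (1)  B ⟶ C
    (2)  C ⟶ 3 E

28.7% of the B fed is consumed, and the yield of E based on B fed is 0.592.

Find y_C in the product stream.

0.0643

Conversion of B: B consumed = 1ξ₁ = 0.287 × 465 → ξ₁ = 133.5 lbmol/h.
Yield of E: 3ξ₂ / 465 = 0.592 → ξ₂ = 91.76 lbmol/h.
Outlet amounts (n = n₀ + Σ ν·ξ):
  B: 465 − 1(133.5) = 331.5
  C: 0 + 1(133.5) − 1(91.76) = 41.69
  E: 0 + 3(91.76) = 275.3
Total out = 648.5 lbmol/h; y_C = 41.69 / 648.5 = 0.06429.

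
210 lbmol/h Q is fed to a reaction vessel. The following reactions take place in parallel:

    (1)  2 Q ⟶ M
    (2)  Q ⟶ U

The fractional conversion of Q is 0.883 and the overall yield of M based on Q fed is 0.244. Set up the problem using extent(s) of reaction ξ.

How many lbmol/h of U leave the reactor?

83 lbmol/h

Yield of M: 1ξ₁ / 210 = 0.244 → ξ₁ = 51.24 lbmol/h.
Conversion of Q: 2ξ₁ + 1ξ₂ = 0.883 × 210 = 185.4 → ξ₂ = 82.95 lbmol/h.
Outlet amounts (n = n₀ + Σ ν·ξ):
  Q: 210 − 2(51.24) − 1(82.95) = 24.57
  M: 0 + 1(51.24) = 51.24
  U: 0 + 1(82.95) = 82.95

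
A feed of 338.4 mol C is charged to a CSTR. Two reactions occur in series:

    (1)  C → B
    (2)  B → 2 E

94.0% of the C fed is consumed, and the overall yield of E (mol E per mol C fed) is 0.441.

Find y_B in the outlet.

Conversion of C: C consumed = 1ξ₁ = 0.94 × 338.4 → ξ₁ = 318.1 mol.
Yield of E: 2ξ₂ / 338.4 = 0.441 → ξ₂ = 74.62 mol.
Outlet amounts (n = n₀ + Σ ν·ξ):
  C: 338.4 − 1(318.1) = 20.3
  B: 0 + 1(318.1) − 1(74.62) = 243.5
  E: 0 + 2(74.62) = 149.2
Total out = 413 mol; y_B = 243.5 / 413 = 0.5895.

0.59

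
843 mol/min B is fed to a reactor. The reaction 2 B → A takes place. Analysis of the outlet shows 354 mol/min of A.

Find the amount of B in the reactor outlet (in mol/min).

For A: n = n₀ + 1ξ → 354 = 0 + 1ξ, giving ξ = 354 mol/min.
Outlet amounts (n = n₀ + ν ξ):
  B: 843 − 2(354) = 135
  A: 0 + 1(354) = 354

135 mol/min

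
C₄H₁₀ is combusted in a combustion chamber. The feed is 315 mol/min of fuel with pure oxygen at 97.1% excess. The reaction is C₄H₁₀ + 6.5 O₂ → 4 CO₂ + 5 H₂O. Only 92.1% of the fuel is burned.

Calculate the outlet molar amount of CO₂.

Stoichiometric O₂ = 6.5 × 315 = 2048 mol/min; O₂ fed = 2048 × 1.971 = 4036 mol/min.
Fuel reacted = 0.921 × 315 → ξ = 290.1 mol/min.
Outlet (n = n₀ + ν ξ):
  C₄H₁₀: 315 − 1(290.1) = 24.88
  O₂: 4036 − 6.5(290.1) = 2150
  CO₂: 0 + 4(290.1) = 1160
  H₂O: 0 + 5(290.1) = 1451

1160 mol/min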